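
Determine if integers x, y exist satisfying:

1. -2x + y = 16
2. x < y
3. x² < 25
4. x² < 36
Yes

Take x = 0, y = 16. Substituting into each constraint:
  (1) -2(0) + 16 = 16 ✓
  (2) 0 < 16 ✓
  (3) x² = (0)² = 0, and 0 < 25 ✓
  (4) x² = (0)² = 0, and 0 < 36 ✓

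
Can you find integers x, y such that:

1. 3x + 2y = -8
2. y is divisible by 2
Yes

Take x = -4, y = 2. Substituting into each constraint:
  (1) 3(-4) + 2(2) = -8 ✓
  (2) 2 = 2 × 1, remainder 0 ✓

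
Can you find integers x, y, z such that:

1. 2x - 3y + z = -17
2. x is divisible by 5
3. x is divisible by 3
Yes

Take x = 0, y = 6, z = 1. Substituting into each constraint:
  (1) 2(0) - 3(6) + 1 = -17 ✓
  (2) 0 = 5 × 0, remainder 0 ✓
  (3) 0 = 3 × 0, remainder 0 ✓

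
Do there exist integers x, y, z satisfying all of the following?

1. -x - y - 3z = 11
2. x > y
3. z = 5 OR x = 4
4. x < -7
Yes

Take x = -12, y = -14, z = 5. Substituting into each constraint:
  (1) 12 + 14 - 3(5) = 11 ✓
  (2) -12 > -14 ✓
  (3) z = 5, target 5 ✓ (first branch holds)
  (4) -12 < -7 ✓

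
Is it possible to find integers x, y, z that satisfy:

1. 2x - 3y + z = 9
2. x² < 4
Yes

Take x = 0, y = -3, z = 0. Substituting into each constraint:
  (1) 2(0) - 3(-3) + 0 = 9 ✓
  (2) x² = (0)² = 0, and 0 < 4 ✓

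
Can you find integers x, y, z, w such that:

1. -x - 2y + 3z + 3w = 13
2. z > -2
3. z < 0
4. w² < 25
Yes

Take x = -16, y = 0, z = -1, w = 0. Substituting into each constraint:
  (1) 16 - 2(0) + 3(-1) + 3(0) = 13 ✓
  (2) -1 > -2 ✓
  (3) -1 < 0 ✓
  (4) w² = (0)² = 0, and 0 < 25 ✓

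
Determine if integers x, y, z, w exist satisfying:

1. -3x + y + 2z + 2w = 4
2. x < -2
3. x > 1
No

A contradictory subset is {x < -2, x > 1}. No integer assignment can satisfy these jointly:

  - x < -2: bounds one variable relative to a constant
  - x > 1: bounds one variable relative to a constant

Direct contradiction: the bounds on x require x ≥ 2 and x ≤ -3 simultaneously, which is empty.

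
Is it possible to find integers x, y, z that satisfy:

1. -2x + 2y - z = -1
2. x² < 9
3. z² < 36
Yes

Take x = 0, y = 0, z = 1. Substituting into each constraint:
  (1) -2(0) + 2(0) + (-1) = -1 ✓
  (2) x² = (0)² = 0, and 0 < 9 ✓
  (3) z² = (1)² = 1, and 1 < 36 ✓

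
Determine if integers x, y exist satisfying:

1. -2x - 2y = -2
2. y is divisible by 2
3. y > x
Yes

Take x = -1, y = 2. Substituting into each constraint:
  (1) -2(-1) - 2(2) = -2 ✓
  (2) 2 = 2 × 1, remainder 0 ✓
  (3) 2 > -1 ✓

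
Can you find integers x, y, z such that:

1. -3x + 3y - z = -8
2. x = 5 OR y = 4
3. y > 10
Yes

Take x = 5, y = 11, z = 26. Substituting into each constraint:
  (1) -3(5) + 3(11) + (-26) = -8 ✓
  (2) x = 5, target 5 ✓ (first branch holds)
  (3) 11 > 10 ✓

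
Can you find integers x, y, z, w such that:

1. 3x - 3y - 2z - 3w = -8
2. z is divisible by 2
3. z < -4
Yes

Take x = 0, y = 0, z = -8, w = 8. Substituting into each constraint:
  (1) 3(0) - 3(0) - 2(-8) - 3(8) = -8 ✓
  (2) -8 = 2 × -4, remainder 0 ✓
  (3) -8 < -4 ✓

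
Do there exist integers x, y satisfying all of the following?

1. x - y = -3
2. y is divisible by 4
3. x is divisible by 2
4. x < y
No

A contradictory subset is {x - y = -3, y is divisible by 4, x is divisible by 2}. No integer assignment can satisfy these jointly:

  - x - y = -3: is a linear equation tying the variables together
  - y is divisible by 4: restricts y to multiples of 4
  - x is divisible by 2: restricts x to multiples of 2

Modular obstruction: writing x = 2x' and writing y = 4y', every remaining term of the linear equation is divisible by 2, so the left side is ≡ 0 (mod 2); but the right side -3 ≡ 1 (mod 2). No integers can satisfy it.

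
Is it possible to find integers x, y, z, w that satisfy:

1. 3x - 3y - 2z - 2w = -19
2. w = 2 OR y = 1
Yes

Take x = 0, y = 1, z = 0, w = 8. Substituting into each constraint:
  (1) 3(0) - 3(1) - 2(0) - 2(8) = -19 ✓
  (2) y = 1, target 1 ✓ (second branch holds)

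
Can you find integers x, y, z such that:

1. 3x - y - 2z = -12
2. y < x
Yes

Take x = 0, y = -2, z = 7. Substituting into each constraint:
  (1) 3(0) + 2 - 2(7) = -12 ✓
  (2) -2 < 0 ✓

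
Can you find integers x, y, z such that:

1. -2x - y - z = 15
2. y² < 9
Yes

Take x = 0, y = 0, z = -15. Substituting into each constraint:
  (1) -2(0) + 0 + 15 = 15 ✓
  (2) y² = (0)² = 0, and 0 < 9 ✓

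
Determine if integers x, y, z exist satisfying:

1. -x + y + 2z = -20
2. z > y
Yes

Take x = 22, y = 0, z = 1. Substituting into each constraint:
  (1) (-22) + 0 + 2(1) = -20 ✓
  (2) 1 > 0 ✓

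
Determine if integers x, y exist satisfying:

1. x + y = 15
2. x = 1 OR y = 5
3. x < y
Yes

Take x = 1, y = 14. Substituting into each constraint:
  (1) 1 + 14 = 15 ✓
  (2) x = 1, target 1 ✓ (first branch holds)
  (3) 1 < 14 ✓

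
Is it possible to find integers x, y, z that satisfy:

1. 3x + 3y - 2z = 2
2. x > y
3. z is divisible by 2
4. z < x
Yes

Take x = 3, y = -1, z = 2. Substituting into each constraint:
  (1) 3(3) + 3(-1) - 2(2) = 2 ✓
  (2) 3 > -1 ✓
  (3) 2 = 2 × 1, remainder 0 ✓
  (4) 2 < 3 ✓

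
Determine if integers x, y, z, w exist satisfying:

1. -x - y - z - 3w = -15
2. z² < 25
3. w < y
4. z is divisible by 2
Yes

Take x = 18, y = 0, z = 0, w = -1. Substituting into each constraint:
  (1) (-18) + 0 + 0 - 3(-1) = -15 ✓
  (2) z² = (0)² = 0, and 0 < 25 ✓
  (3) -1 < 0 ✓
  (4) 0 = 2 × 0, remainder 0 ✓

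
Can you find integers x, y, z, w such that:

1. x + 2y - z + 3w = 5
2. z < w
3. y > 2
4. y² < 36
Yes

Take x = -4, y = 3, z = 0, w = 1. Substituting into each constraint:
  (1) (-4) + 2(3) + 0 + 3(1) = 5 ✓
  (2) 0 < 1 ✓
  (3) 3 > 2 ✓
  (4) y² = (3)² = 9, and 9 < 36 ✓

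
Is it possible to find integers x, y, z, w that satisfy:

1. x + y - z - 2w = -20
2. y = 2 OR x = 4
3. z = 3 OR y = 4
Yes

Take x = 4, y = 4, z = 28, w = 0. Substituting into each constraint:
  (1) 4 + 4 + (-28) - 2(0) = -20 ✓
  (2) x = 4, target 4 ✓ (second branch holds)
  (3) y = 4, target 4 ✓ (second branch holds)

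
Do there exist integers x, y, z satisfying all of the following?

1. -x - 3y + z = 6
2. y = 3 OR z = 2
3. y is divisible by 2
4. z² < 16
Yes

Take x = -16, y = 4, z = 2. Substituting into each constraint:
  (1) 16 - 3(4) + 2 = 6 ✓
  (2) z = 2, target 2 ✓ (second branch holds)
  (3) 4 = 2 × 2, remainder 0 ✓
  (4) z² = (2)² = 4, and 4 < 16 ✓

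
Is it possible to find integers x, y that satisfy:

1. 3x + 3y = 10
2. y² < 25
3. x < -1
No

Even the single constraint (3x + 3y = 10) is infeasible over the integers.

  - 3x + 3y = 10: every term on the left is divisible by 3, so the LHS ≡ 0 (mod 3), but the RHS 10 is not — no integer solution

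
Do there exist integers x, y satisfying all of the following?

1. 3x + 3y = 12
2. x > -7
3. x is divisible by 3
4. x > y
Yes

Take x = 3, y = 1. Substituting into each constraint:
  (1) 3(3) + 3(1) = 12 ✓
  (2) 3 > -7 ✓
  (3) 3 = 3 × 1, remainder 0 ✓
  (4) 3 > 1 ✓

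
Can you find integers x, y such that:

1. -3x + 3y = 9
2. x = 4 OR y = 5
Yes

Take x = 4, y = 7. Substituting into each constraint:
  (1) -3(4) + 3(7) = 9 ✓
  (2) x = 4, target 4 ✓ (first branch holds)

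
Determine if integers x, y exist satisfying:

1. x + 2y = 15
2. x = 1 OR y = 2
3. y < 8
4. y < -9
No

A contradictory subset is {x + 2y = 15, x = 1 OR y = 2, y < -9}. No integer assignment can satisfy these jointly:

  - x + 2y = 15: is a linear equation tying the variables together
  - x = 1 OR y = 2: forces a choice: either x = 1 or y = 2
  - y < -9: bounds one variable relative to a constant

Split on the disjunction (x = 1 OR y = 2):
  • If x = 1: the equation forces y = 7, which contradicts the bound y ≤ -10.
  • If y = 2: this contradicts the bound y ≤ -10.
Both branches are infeasible, so the system has no integer solution.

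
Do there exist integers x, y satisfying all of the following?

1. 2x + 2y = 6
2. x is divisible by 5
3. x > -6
Yes

Take x = 0, y = 3. Substituting into each constraint:
  (1) 2(0) + 2(3) = 6 ✓
  (2) 0 = 5 × 0, remainder 0 ✓
  (3) 0 > -6 ✓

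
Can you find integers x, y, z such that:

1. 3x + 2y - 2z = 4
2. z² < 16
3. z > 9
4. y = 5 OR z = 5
No

A contradictory subset is {z² < 16, z > 9}. No integer assignment can satisfy these jointly:

  - z² < 16: restricts z to |z| ≤ 3
  - z > 9: bounds one variable relative to a constant

Direct contradiction: the bounds on z require z ≥ 10 and z ≤ 3 simultaneously, which is empty.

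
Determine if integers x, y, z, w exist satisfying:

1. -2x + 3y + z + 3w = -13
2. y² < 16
Yes

Take x = 0, y = 0, z = -13, w = 0. Substituting into each constraint:
  (1) -2(0) + 3(0) + (-13) + 3(0) = -13 ✓
  (2) y² = (0)² = 0, and 0 < 16 ✓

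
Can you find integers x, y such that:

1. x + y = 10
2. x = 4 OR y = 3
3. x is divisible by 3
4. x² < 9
No

The full constraint system is jointly infeasible over the integers. Each constraint and what it forces:

  - x + y = 10: is a linear equation tying the variables together
  - x = 4 OR y = 3: forces a choice: either x = 4 or y = 3
  - x is divisible by 3: restricts x to multiples of 3
  - x² < 9: restricts x to |x| ≤ 2

Split on the disjunction (x = 4 OR y = 3):
  • If x = 4: this contradicts the divisibility constraint — 4 is not a multiple of 3.
  • If y = 3: with y = 3, writing x = 3x', every remaining term of the linear equation is divisible by 3, so the left side is ≡ 0 (mod 3); but the right side 7 ≡ 1 (mod 3). No integers can satisfy it.
Both branches are infeasible, so the system has no integer solution.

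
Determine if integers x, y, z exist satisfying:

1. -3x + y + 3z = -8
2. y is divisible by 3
No

The full constraint system is jointly infeasible over the integers. Each constraint and what it forces:

  - -3x + y + 3z = -8: is a linear equation tying the variables together
  - y is divisible by 3: restricts y to multiples of 3

Modular obstruction: writing y = 3y', every remaining term of the linear equation is divisible by 3, so the left side is ≡ 0 (mod 3); but the right side -8 ≡ 1 (mod 3). No integers can satisfy it.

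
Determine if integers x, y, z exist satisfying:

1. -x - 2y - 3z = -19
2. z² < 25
Yes

Take x = 0, y = 8, z = 1. Substituting into each constraint:
  (1) 0 - 2(8) - 3(1) = -19 ✓
  (2) z² = (1)² = 1, and 1 < 25 ✓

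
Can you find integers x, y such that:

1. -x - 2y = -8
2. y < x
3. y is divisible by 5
Yes

Take x = 8, y = 0. Substituting into each constraint:
  (1) (-8) - 2(0) = -8 ✓
  (2) 0 < 8 ✓
  (3) 0 = 5 × 0, remainder 0 ✓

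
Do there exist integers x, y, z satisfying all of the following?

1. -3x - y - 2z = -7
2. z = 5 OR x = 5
Yes

Take x = 5, y = -8, z = 0. Substituting into each constraint:
  (1) -3(5) + 8 - 2(0) = -7 ✓
  (2) x = 5, target 5 ✓ (second branch holds)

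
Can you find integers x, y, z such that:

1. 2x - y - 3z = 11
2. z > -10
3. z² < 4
Yes

Take x = 6, y = 1, z = 0. Substituting into each constraint:
  (1) 2(6) + (-1) - 3(0) = 11 ✓
  (2) 0 > -10 ✓
  (3) z² = (0)² = 0, and 0 < 4 ✓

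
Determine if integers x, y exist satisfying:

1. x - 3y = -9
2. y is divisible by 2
Yes

Take x = -9, y = 0. Substituting into each constraint:
  (1) (-9) - 3(0) = -9 ✓
  (2) 0 = 2 × 0, remainder 0 ✓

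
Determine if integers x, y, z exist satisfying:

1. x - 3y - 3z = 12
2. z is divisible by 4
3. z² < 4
Yes

Take x = 12, y = 0, z = 0. Substituting into each constraint:
  (1) 12 - 3(0) - 3(0) = 12 ✓
  (2) 0 = 4 × 0, remainder 0 ✓
  (3) z² = (0)² = 0, and 0 < 4 ✓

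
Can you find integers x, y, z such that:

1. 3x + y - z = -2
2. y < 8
Yes

Take x = 0, y = 0, z = 2. Substituting into each constraint:
  (1) 3(0) + 0 + (-2) = -2 ✓
  (2) 0 < 8 ✓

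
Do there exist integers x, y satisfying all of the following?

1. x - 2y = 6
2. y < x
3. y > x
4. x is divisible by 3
No

A contradictory subset is {y < x, y > x}. No integer assignment can satisfy these jointly:

  - y < x: bounds one variable relative to another variable
  - y > x: bounds one variable relative to another variable

Direct contradiction: x > y and y > x cannot both hold.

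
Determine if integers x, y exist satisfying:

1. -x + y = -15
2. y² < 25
Yes

Take x = 15, y = 0. Substituting into each constraint:
  (1) (-15) + 0 = -15 ✓
  (2) y² = (0)² = 0, and 0 < 25 ✓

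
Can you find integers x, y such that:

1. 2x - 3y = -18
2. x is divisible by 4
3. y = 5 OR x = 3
No

The full constraint system is jointly infeasible over the integers. Each constraint and what it forces:

  - 2x - 3y = -18: is a linear equation tying the variables together
  - x is divisible by 4: restricts x to multiples of 4
  - y = 5 OR x = 3: forces a choice: either y = 5 or x = 3

Split on the disjunction (y = 5 OR x = 3):
  • If y = 5: with y = 5, writing x = 4x', every remaining term of the linear equation is divisible by 8, so the left side is ≡ 0 (mod 8); but the right side -3 ≡ 5 (mod 8). No integers can satisfy it.
  • If x = 3: this contradicts the divisibility constraint — 3 is not a multiple of 4.
Both branches are infeasible, so the system has no integer solution.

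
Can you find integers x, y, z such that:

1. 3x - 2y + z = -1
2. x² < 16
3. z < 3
Yes

Take x = 1, y = 2, z = 0. Substituting into each constraint:
  (1) 3(1) - 2(2) + 0 = -1 ✓
  (2) x² = (1)² = 1, and 1 < 16 ✓
  (3) 0 < 3 ✓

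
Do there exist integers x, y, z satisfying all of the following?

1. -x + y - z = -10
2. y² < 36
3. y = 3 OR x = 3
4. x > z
Yes

Take x = 3, y = -5, z = 2. Substituting into each constraint:
  (1) (-3) + (-5) + (-2) = -10 ✓
  (2) y² = (-5)² = 25, and 25 < 36 ✓
  (3) x = 3, target 3 ✓ (second branch holds)
  (4) 3 > 2 ✓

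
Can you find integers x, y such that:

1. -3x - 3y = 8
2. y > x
No

Even the single constraint (-3x - 3y = 8) is infeasible over the integers.

  - -3x - 3y = 8: every term on the left is divisible by 3, so the LHS ≡ 0 (mod 3), but the RHS 8 is not — no integer solution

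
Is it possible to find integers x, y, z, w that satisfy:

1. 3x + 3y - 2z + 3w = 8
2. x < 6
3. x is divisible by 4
Yes

Take x = 0, y = 4, z = 2, w = 0. Substituting into each constraint:
  (1) 3(0) + 3(4) - 2(2) + 3(0) = 8 ✓
  (2) 0 < 6 ✓
  (3) 0 = 4 × 0, remainder 0 ✓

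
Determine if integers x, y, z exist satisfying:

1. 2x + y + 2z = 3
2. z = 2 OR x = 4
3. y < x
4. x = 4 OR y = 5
Yes

Take x = 4, y = 3, z = -4. Substituting into each constraint:
  (1) 2(4) + 3 + 2(-4) = 3 ✓
  (2) x = 4, target 4 ✓ (second branch holds)
  (3) 3 < 4 ✓
  (4) x = 4, target 4 ✓ (first branch holds)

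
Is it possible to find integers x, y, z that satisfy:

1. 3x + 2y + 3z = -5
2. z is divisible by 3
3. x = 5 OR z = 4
Yes

Take x = 5, y = -19, z = 6. Substituting into each constraint:
  (1) 3(5) + 2(-19) + 3(6) = -5 ✓
  (2) 6 = 3 × 2, remainder 0 ✓
  (3) x = 5, target 5 ✓ (first branch holds)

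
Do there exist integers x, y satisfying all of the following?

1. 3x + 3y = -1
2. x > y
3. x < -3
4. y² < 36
No

Even the single constraint (3x + 3y = -1) is infeasible over the integers.

  - 3x + 3y = -1: every term on the left is divisible by 3, so the LHS ≡ 0 (mod 3), but the RHS -1 is not — no integer solution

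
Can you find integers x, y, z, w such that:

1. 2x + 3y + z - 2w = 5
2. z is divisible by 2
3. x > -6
Yes

Take x = 0, y = 1, z = 0, w = -1. Substituting into each constraint:
  (1) 2(0) + 3(1) + 0 - 2(-1) = 5 ✓
  (2) 0 = 2 × 0, remainder 0 ✓
  (3) 0 > -6 ✓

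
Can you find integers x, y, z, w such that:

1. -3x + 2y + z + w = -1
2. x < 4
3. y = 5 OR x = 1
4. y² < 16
Yes

Take x = 1, y = 0, z = 0, w = 2. Substituting into each constraint:
  (1) -3(1) + 2(0) + 0 + 2 = -1 ✓
  (2) 1 < 4 ✓
  (3) x = 1, target 1 ✓ (second branch holds)
  (4) y² = (0)² = 0, and 0 < 16 ✓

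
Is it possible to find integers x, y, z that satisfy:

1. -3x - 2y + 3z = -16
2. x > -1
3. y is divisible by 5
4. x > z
Yes

Take x = 0, y = 5, z = -2. Substituting into each constraint:
  (1) -3(0) - 2(5) + 3(-2) = -16 ✓
  (2) 0 > -1 ✓
  (3) 5 = 5 × 1, remainder 0 ✓
  (4) 0 > -2 ✓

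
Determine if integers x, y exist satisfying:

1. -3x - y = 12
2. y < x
Yes

Take x = -2, y = -6. Substituting into each constraint:
  (1) -3(-2) + 6 = 12 ✓
  (2) -6 < -2 ✓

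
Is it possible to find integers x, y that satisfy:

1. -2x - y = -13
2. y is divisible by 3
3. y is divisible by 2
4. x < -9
No

A contradictory subset is {-2x - y = -13, y is divisible by 2}. No integer assignment can satisfy these jointly:

  - -2x - y = -13: is a linear equation tying the variables together
  - y is divisible by 2: restricts y to multiples of 2

Modular obstruction: writing y = 2y', every remaining term of the linear equation is divisible by 2, so the left side is ≡ 0 (mod 2); but the right side -13 ≡ 1 (mod 2). No integers can satisfy it.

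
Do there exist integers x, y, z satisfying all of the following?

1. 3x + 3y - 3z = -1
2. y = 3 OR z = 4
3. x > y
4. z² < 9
No

Even the single constraint (3x + 3y - 3z = -1) is infeasible over the integers.

  - 3x + 3y - 3z = -1: every term on the left is divisible by 3, so the LHS ≡ 0 (mod 3), but the RHS -1 is not — no integer solution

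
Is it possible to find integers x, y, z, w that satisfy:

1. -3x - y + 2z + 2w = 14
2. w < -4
Yes

Take x = 0, y = 0, z = 12, w = -5. Substituting into each constraint:
  (1) -3(0) + 0 + 2(12) + 2(-5) = 14 ✓
  (2) -5 < -4 ✓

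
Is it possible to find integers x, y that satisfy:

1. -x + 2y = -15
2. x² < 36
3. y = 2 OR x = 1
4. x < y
No

A contradictory subset is {-x + 2y = -15, y = 2 OR x = 1, x < y}. No integer assignment can satisfy these jointly:

  - -x + 2y = -15: is a linear equation tying the variables together
  - y = 2 OR x = 1: forces a choice: either y = 2 or x = 1
  - x < y: bounds one variable relative to another variable

Split on the disjunction (y = 2 OR x = 1):
  • If y = 2: the equation forces x = 19, giving (y, x) = (2, 19), which violates y > x.
  • If x = 1: the equation forces y = -7, giving (x, y) = (1, -7), which violates y > x.
Both branches are infeasible, so the system has no integer solution.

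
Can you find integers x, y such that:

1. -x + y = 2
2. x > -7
Yes

Take x = 0, y = 2. Substituting into each constraint:
  (1) 0 + 2 = 2 ✓
  (2) 0 > -7 ✓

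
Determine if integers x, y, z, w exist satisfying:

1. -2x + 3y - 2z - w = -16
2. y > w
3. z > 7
Yes

Take x = 3, y = 2, z = 8, w = 0. Substituting into each constraint:
  (1) -2(3) + 3(2) - 2(8) + 0 = -16 ✓
  (2) 2 > 0 ✓
  (3) 8 > 7 ✓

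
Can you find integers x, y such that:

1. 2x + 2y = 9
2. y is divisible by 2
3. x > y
No

Even the single constraint (2x + 2y = 9) is infeasible over the integers.

  - 2x + 2y = 9: every term on the left is divisible by 2, so the LHS ≡ 0 (mod 2), but the RHS 9 is not — no integer solution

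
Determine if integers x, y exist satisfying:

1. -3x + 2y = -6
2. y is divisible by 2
Yes

Take x = 2, y = 0. Substituting into each constraint:
  (1) -3(2) + 2(0) = -6 ✓
  (2) 0 = 2 × 0, remainder 0 ✓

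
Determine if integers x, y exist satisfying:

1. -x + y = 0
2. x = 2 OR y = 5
Yes

Take x = 5, y = 5. Substituting into each constraint:
  (1) (-5) + 5 = 0 ✓
  (2) y = 5, target 5 ✓ (second branch holds)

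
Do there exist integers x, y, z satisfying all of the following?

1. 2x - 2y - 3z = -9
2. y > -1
Yes

Take x = 0, y = 0, z = 3. Substituting into each constraint:
  (1) 2(0) - 2(0) - 3(3) = -9 ✓
  (2) 0 > -1 ✓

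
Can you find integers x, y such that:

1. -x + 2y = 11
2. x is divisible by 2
No

The full constraint system is jointly infeasible over the integers. Each constraint and what it forces:

  - -x + 2y = 11: is a linear equation tying the variables together
  - x is divisible by 2: restricts x to multiples of 2

Modular obstruction: writing x = 2x', every remaining term of the linear equation is divisible by 2, so the left side is ≡ 0 (mod 2); but the right side 11 ≡ 1 (mod 2). No integers can satisfy it.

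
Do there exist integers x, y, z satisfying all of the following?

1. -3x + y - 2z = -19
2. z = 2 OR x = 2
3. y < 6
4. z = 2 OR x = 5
Yes

Take x = 3, y = -6, z = 2. Substituting into each constraint:
  (1) -3(3) + (-6) - 2(2) = -19 ✓
  (2) z = 2, target 2 ✓ (first branch holds)
  (3) -6 < 6 ✓
  (4) z = 2, target 2 ✓ (first branch holds)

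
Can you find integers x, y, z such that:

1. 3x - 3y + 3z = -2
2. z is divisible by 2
No

Even the single constraint (3x - 3y + 3z = -2) is infeasible over the integers.

  - 3x - 3y + 3z = -2: every term on the left is divisible by 3, so the LHS ≡ 0 (mod 3), but the RHS -2 is not — no integer solution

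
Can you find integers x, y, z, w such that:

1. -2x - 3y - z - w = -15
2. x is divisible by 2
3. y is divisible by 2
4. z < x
Yes

Take x = 0, y = 0, z = -1, w = 16. Substituting into each constraint:
  (1) -2(0) - 3(0) + 1 + (-16) = -15 ✓
  (2) 0 = 2 × 0, remainder 0 ✓
  (3) 0 = 2 × 0, remainder 0 ✓
  (4) -1 < 0 ✓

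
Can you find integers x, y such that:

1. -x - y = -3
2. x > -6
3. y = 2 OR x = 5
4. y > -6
Yes

Take x = 5, y = -2. Substituting into each constraint:
  (1) (-5) + 2 = -3 ✓
  (2) 5 > -6 ✓
  (3) x = 5, target 5 ✓ (second branch holds)
  (4) -2 > -6 ✓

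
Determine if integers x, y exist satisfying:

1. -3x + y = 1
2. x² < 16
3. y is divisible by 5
Yes

Take x = 3, y = 10. Substituting into each constraint:
  (1) -3(3) + 10 = 1 ✓
  (2) x² = (3)² = 9, and 9 < 16 ✓
  (3) 10 = 5 × 2, remainder 0 ✓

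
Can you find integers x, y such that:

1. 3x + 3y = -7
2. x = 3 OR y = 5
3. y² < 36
No

Even the single constraint (3x + 3y = -7) is infeasible over the integers.

  - 3x + 3y = -7: every term on the left is divisible by 3, so the LHS ≡ 0 (mod 3), but the RHS -7 is not — no integer solution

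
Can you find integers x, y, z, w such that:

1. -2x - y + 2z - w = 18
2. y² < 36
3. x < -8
Yes

Take x = -9, y = 0, z = 0, w = 0. Substituting into each constraint:
  (1) -2(-9) + 0 + 2(0) + 0 = 18 ✓
  (2) y² = (0)² = 0, and 0 < 36 ✓
  (3) -9 < -8 ✓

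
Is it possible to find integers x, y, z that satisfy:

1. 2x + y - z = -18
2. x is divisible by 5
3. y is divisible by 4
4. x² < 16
Yes

Take x = 0, y = 0, z = 18. Substituting into each constraint:
  (1) 2(0) + 0 + (-18) = -18 ✓
  (2) 0 = 5 × 0, remainder 0 ✓
  (3) 0 = 4 × 0, remainder 0 ✓
  (4) x² = (0)² = 0, and 0 < 16 ✓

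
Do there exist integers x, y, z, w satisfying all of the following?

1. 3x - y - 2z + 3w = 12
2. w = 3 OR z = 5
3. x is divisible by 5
Yes

Take x = 0, y = -16, z = 5, w = 2. Substituting into each constraint:
  (1) 3(0) + 16 - 2(5) + 3(2) = 12 ✓
  (2) z = 5, target 5 ✓ (second branch holds)
  (3) 0 = 5 × 0, remainder 0 ✓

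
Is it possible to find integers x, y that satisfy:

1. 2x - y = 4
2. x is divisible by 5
Yes

Take x = 0, y = -4. Substituting into each constraint:
  (1) 2(0) + 4 = 4 ✓
  (2) 0 = 5 × 0, remainder 0 ✓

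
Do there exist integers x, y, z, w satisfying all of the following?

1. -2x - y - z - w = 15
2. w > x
Yes

Take x = -1, y = -13, z = 0, w = 0. Substituting into each constraint:
  (1) -2(-1) + 13 + 0 + 0 = 15 ✓
  (2) 0 > -1 ✓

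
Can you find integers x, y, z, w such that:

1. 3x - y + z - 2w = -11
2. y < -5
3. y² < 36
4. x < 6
No

A contradictory subset is {y < -5, y² < 36}. No integer assignment can satisfy these jointly:

  - y < -5: bounds one variable relative to a constant
  - y² < 36: restricts y to |y| ≤ 5

Direct contradiction: the bounds on y require y ≥ -5 and y ≤ -6 simultaneously, which is empty.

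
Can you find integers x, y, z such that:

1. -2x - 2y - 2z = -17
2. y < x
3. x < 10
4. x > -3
No

Even the single constraint (-2x - 2y - 2z = -17) is infeasible over the integers.

  - -2x - 2y - 2z = -17: every term on the left is divisible by 2, so the LHS ≡ 0 (mod 2), but the RHS -17 is not — no integer solution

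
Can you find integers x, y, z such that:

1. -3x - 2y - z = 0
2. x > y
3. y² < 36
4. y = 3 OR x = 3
Yes

Take x = 3, y = 2, z = -13. Substituting into each constraint:
  (1) -3(3) - 2(2) + 13 = 0 ✓
  (2) 3 > 2 ✓
  (3) y² = (2)² = 4, and 4 < 36 ✓
  (4) x = 3, target 3 ✓ (second branch holds)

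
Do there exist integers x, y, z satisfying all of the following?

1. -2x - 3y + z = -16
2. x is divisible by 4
Yes

Take x = 0, y = 0, z = -16. Substituting into each constraint:
  (1) -2(0) - 3(0) + (-16) = -16 ✓
  (2) 0 = 4 × 0, remainder 0 ✓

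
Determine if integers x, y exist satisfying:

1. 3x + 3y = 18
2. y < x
Yes

Take x = 6, y = 0. Substituting into each constraint:
  (1) 3(6) + 3(0) = 18 ✓
  (2) 0 < 6 ✓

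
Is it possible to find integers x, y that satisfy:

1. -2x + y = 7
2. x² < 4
Yes

Take x = 0, y = 7. Substituting into each constraint:
  (1) -2(0) + 7 = 7 ✓
  (2) x² = (0)² = 0, and 0 < 4 ✓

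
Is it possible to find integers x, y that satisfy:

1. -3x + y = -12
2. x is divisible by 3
Yes

Take x = 0, y = -12. Substituting into each constraint:
  (1) -3(0) + (-12) = -12 ✓
  (2) 0 = 3 × 0, remainder 0 ✓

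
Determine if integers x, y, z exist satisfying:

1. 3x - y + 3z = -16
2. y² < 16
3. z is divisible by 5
Yes

Take x = 0, y = 1, z = -5. Substituting into each constraint:
  (1) 3(0) + (-1) + 3(-5) = -16 ✓
  (2) y² = (1)² = 1, and 1 < 16 ✓
  (3) -5 = 5 × -1, remainder 0 ✓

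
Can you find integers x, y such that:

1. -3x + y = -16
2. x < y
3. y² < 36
No

The full constraint system is jointly infeasible over the integers. Each constraint and what it forces:

  - -3x + y = -16: is a linear equation tying the variables together
  - x < y: bounds one variable relative to another variable
  - y² < 36: restricts y to |y| ≤ 5

The bounds confine y to {-5, -4, -3, -2, -1, 0, 1, 2, 3, 4, 5}. For each value, substitute into the equation:
  • y = -5: the equation gives -3x = -11, so x would not be an integer.
  • y = -4: the equation forces x = 4, but y > x fails since -4 ≤ 4.
  • y = -3: the equation gives -3x = -13, so x would not be an integer.
  • y = -2: the equation gives -3x = -14, so x would not be an integer.
  • y = -1: the equation forces x = 5, but y > x fails since -1 ≤ 5.
  • y = 0: the equation gives -3x = -16, so x would not be an integer.
  • y = 1: the equation gives -3x = -17, so x would not be an integer.
  • y = 2: the equation forces x = 6, but y > x fails since 2 ≤ 6.
  • y = 3: the equation gives -3x = -19, so x would not be an integer.
  • y = 4: the equation gives -3x = -20, so x would not be an integer.
  • y = 5: the equation forces x = 7, but y > x fails since 5 ≤ 7.
Every case fails, so no integer solution exists.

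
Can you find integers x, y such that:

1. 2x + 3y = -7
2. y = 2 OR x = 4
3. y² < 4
No

The full constraint system is jointly infeasible over the integers. Each constraint and what it forces:

  - 2x + 3y = -7: is a linear equation tying the variables together
  - y = 2 OR x = 4: forces a choice: either y = 2 or x = 4
  - y² < 4: restricts y to |y| ≤ 1

Split on the disjunction (y = 2 OR x = 4):
  • If y = 2: this contradicts y² < 4, which requires |y| ≤ 1.
  • If x = 4: the equation forces y = -5, but y² < 4 requires |y| ≤ 1.
Both branches are infeasible, so the system has no integer solution.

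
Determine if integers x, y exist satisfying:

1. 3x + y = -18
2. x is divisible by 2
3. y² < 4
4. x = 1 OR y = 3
No

A contradictory subset is {x is divisible by 2, y² < 4, x = 1 OR y = 3}. No integer assignment can satisfy these jointly:

  - x is divisible by 2: restricts x to multiples of 2
  - y² < 4: restricts y to |y| ≤ 1
  - x = 1 OR y = 3: forces a choice: either x = 1 or y = 3

Split on the disjunction (x = 1 OR y = 3):
  • If x = 1: this contradicts the divisibility constraint — 1 is not a multiple of 2.
  • If y = 3: this contradicts y² < 4, which requires |y| ≤ 1.
Both branches are infeasible, so the system has no integer solution.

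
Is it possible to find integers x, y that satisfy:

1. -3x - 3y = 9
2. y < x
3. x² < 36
Yes

Take x = -1, y = -2. Substituting into each constraint:
  (1) -3(-1) - 3(-2) = 9 ✓
  (2) -2 < -1 ✓
  (3) x² = (-1)² = 1, and 1 < 36 ✓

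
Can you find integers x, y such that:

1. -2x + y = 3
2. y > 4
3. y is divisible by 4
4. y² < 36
No

A contradictory subset is {-2x + y = 3, y is divisible by 4}. No integer assignment can satisfy these jointly:

  - -2x + y = 3: is a linear equation tying the variables together
  - y is divisible by 4: restricts y to multiples of 4

Modular obstruction: writing y = 4y', every remaining term of the linear equation is divisible by 2, so the left side is ≡ 0 (mod 2); but the right side 3 ≡ 1 (mod 2). No integers can satisfy it.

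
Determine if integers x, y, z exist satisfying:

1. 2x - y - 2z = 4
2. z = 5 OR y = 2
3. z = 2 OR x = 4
Yes

Take x = 4, y = 2, z = 1. Substituting into each constraint:
  (1) 2(4) + (-2) - 2(1) = 4 ✓
  (2) y = 2, target 2 ✓ (second branch holds)
  (3) x = 4, target 4 ✓ (second branch holds)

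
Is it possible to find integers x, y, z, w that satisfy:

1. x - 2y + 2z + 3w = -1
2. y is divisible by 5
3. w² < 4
Yes

Take x = 0, y = 0, z = -2, w = 1. Substituting into each constraint:
  (1) 0 - 2(0) + 2(-2) + 3(1) = -1 ✓
  (2) 0 = 5 × 0, remainder 0 ✓
  (3) w² = (1)² = 1, and 1 < 4 ✓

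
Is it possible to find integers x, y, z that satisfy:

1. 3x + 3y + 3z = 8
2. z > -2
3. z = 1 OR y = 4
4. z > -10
No

Even the single constraint (3x + 3y + 3z = 8) is infeasible over the integers.

  - 3x + 3y + 3z = 8: every term on the left is divisible by 3, so the LHS ≡ 0 (mod 3), but the RHS 8 is not — no integer solution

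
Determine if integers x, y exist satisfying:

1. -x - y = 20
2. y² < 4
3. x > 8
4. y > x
No

A contradictory subset is {-x - y = 20, x > 8, y > x}. No integer assignment can satisfy these jointly:

  - -x - y = 20: is a linear equation tying the variables together
  - x > 8: bounds one variable relative to a constant
  - y > x: bounds one variable relative to another variable

Propagating the comparison: y > x and x ≥ 9 give y ≥ 10. Range argument: with x ∈ [9, ∞], y ∈ [10, ∞], the left side of the equation is at most -19, but the right side is 20 > -19. No integer solution exists.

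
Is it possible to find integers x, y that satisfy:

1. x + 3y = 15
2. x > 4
Yes

Take x = 15, y = 0. Substituting into each constraint:
  (1) 15 + 3(0) = 15 ✓
  (2) 15 > 4 ✓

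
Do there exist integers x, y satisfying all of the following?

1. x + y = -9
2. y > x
Yes

Take x = -5, y = -4. Substituting into each constraint:
  (1) (-5) + (-4) = -9 ✓
  (2) -4 > -5 ✓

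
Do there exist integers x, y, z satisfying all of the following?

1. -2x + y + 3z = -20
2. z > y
Yes

Take x = 9, y = -2, z = 0. Substituting into each constraint:
  (1) -2(9) + (-2) + 3(0) = -20 ✓
  (2) 0 > -2 ✓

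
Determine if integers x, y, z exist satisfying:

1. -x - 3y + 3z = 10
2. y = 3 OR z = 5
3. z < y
Yes

Take x = -13, y = 3, z = 2. Substituting into each constraint:
  (1) 13 - 3(3) + 3(2) = 10 ✓
  (2) y = 3, target 3 ✓ (first branch holds)
  (3) 2 < 3 ✓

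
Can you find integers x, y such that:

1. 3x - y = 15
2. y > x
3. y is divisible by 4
Yes

Take x = 9, y = 12. Substituting into each constraint:
  (1) 3(9) + (-12) = 15 ✓
  (2) 12 > 9 ✓
  (3) 12 = 4 × 3, remainder 0 ✓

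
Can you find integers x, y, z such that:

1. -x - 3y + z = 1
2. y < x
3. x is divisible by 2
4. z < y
Yes

Take x = 0, y = -1, z = -2. Substituting into each constraint:
  (1) 0 - 3(-1) + (-2) = 1 ✓
  (2) -1 < 0 ✓
  (3) 0 = 2 × 0, remainder 0 ✓
  (4) -2 < -1 ✓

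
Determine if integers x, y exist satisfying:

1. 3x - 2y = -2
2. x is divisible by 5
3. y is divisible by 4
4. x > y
Yes

Take x = -30, y = -44. Substituting into each constraint:
  (1) 3(-30) - 2(-44) = -2 ✓
  (2) -30 = 5 × -6, remainder 0 ✓
  (3) -44 = 4 × -11, remainder 0 ✓
  (4) -30 > -44 ✓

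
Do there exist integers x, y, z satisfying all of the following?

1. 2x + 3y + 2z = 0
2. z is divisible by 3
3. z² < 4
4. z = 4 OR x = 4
No

The full constraint system is jointly infeasible over the integers. Each constraint and what it forces:

  - 2x + 3y + 2z = 0: is a linear equation tying the variables together
  - z is divisible by 3: restricts z to multiples of 3
  - z² < 4: restricts z to |z| ≤ 1
  - z = 4 OR x = 4: forces a choice: either z = 4 or x = 4

Split on the disjunction (z = 4 OR x = 4):
  • If z = 4: this contradicts the divisibility constraint — 4 is not a multiple of 3.
  • If x = 4: with x = 4, writing z = 3z', every remaining term of the linear equation is divisible by 3, so the left side is ≡ 0 (mod 3); but the right side -8 ≡ 1 (mod 3). No integers can satisfy it.
Both branches are infeasible, so the system has no integer solution.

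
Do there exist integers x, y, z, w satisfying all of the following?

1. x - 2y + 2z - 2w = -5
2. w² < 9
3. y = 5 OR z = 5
Yes

Take x = -9, y = 4, z = 5, w = -1. Substituting into each constraint:
  (1) (-9) - 2(4) + 2(5) - 2(-1) = -5 ✓
  (2) w² = (-1)² = 1, and 1 < 9 ✓
  (3) z = 5, target 5 ✓ (second branch holds)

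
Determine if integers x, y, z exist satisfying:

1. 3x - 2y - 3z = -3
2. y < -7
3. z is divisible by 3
Yes

Take x = -7, y = -9, z = 0. Substituting into each constraint:
  (1) 3(-7) - 2(-9) - 3(0) = -3 ✓
  (2) -9 < -7 ✓
  (3) 0 = 3 × 0, remainder 0 ✓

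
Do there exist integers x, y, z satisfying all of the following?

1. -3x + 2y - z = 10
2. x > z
Yes

Take x = 2, y = 8, z = 0. Substituting into each constraint:
  (1) -3(2) + 2(8) + 0 = 10 ✓
  (2) 2 > 0 ✓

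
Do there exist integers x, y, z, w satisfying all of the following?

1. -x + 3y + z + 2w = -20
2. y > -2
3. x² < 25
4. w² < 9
Yes

Take x = 0, y = 0, z = -20, w = 0. Substituting into each constraint:
  (1) 0 + 3(0) + (-20) + 2(0) = -20 ✓
  (2) 0 > -2 ✓
  (3) x² = (0)² = 0, and 0 < 25 ✓
  (4) w² = (0)² = 0, and 0 < 9 ✓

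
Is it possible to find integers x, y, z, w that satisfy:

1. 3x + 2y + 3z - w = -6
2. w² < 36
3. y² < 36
Yes

Take x = 0, y = 0, z = -2, w = 0. Substituting into each constraint:
  (1) 3(0) + 2(0) + 3(-2) + 0 = -6 ✓
  (2) w² = (0)² = 0, and 0 < 36 ✓
  (3) y² = (0)² = 0, and 0 < 36 ✓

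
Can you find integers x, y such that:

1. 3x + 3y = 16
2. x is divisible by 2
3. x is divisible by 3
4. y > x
No

Even the single constraint (3x + 3y = 16) is infeasible over the integers.

  - 3x + 3y = 16: every term on the left is divisible by 3, so the LHS ≡ 0 (mod 3), but the RHS 16 is not — no integer solution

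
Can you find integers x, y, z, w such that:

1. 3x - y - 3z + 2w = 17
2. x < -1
Yes

Take x = -3, y = 0, z = 0, w = 13. Substituting into each constraint:
  (1) 3(-3) + 0 - 3(0) + 2(13) = 17 ✓
  (2) -3 < -1 ✓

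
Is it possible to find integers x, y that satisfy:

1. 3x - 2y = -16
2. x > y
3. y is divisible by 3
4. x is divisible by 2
No

A contradictory subset is {3x - 2y = -16, y is divisible by 3, x is divisible by 2}. No integer assignment can satisfy these jointly:

  - 3x - 2y = -16: is a linear equation tying the variables together
  - y is divisible by 3: restricts y to multiples of 3
  - x is divisible by 2: restricts x to multiples of 2

Modular obstruction: writing x = 2x' and writing y = 3y', every remaining term of the linear equation is divisible by 6, so the left side is ≡ 0 (mod 6); but the right side -16 ≡ 2 (mod 6). No integers can satisfy it.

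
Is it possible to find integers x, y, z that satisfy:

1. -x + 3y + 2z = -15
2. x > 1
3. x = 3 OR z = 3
Yes

Take x = 3, y = -4, z = 0. Substituting into each constraint:
  (1) (-3) + 3(-4) + 2(0) = -15 ✓
  (2) 3 > 1 ✓
  (3) x = 3, target 3 ✓ (first branch holds)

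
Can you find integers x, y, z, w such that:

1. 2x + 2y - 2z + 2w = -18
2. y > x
Yes

Take x = 0, y = 1, z = 0, w = -10. Substituting into each constraint:
  (1) 2(0) + 2(1) - 2(0) + 2(-10) = -18 ✓
  (2) 1 > 0 ✓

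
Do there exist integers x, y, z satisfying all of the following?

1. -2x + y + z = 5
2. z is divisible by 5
Yes

Take x = 0, y = 5, z = 0. Substituting into each constraint:
  (1) -2(0) + 5 + 0 = 5 ✓
  (2) 0 = 5 × 0, remainder 0 ✓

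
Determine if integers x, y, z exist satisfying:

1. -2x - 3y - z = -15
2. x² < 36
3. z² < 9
Yes

Take x = 0, y = 5, z = 0. Substituting into each constraint:
  (1) -2(0) - 3(5) + 0 = -15 ✓
  (2) x² = (0)² = 0, and 0 < 36 ✓
  (3) z² = (0)² = 0, and 0 < 9 ✓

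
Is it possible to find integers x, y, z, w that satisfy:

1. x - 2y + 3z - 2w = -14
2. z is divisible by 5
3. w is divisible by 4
Yes

Take x = -14, y = 0, z = 0, w = 0. Substituting into each constraint:
  (1) (-14) - 2(0) + 3(0) - 2(0) = -14 ✓
  (2) 0 = 5 × 0, remainder 0 ✓
  (3) 0 = 4 × 0, remainder 0 ✓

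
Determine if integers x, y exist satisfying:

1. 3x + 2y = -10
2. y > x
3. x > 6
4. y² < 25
No

A contradictory subset is {3x + 2y = -10, y > x, x > 6}. No integer assignment can satisfy these jointly:

  - 3x + 2y = -10: is a linear equation tying the variables together
  - y > x: bounds one variable relative to another variable
  - x > 6: bounds one variable relative to a constant

Propagating the comparison: y > x and x ≥ 7 give y ≥ 8. Range argument: with x ∈ [7, ∞], y ∈ [8, ∞], the left side of the equation is at least 37, but the right side is -10 < 37. No integer solution exists.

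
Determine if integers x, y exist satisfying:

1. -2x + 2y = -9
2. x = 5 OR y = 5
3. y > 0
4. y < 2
No

Even the single constraint (-2x + 2y = -9) is infeasible over the integers.

  - -2x + 2y = -9: every term on the left is divisible by 2, so the LHS ≡ 0 (mod 2), but the RHS -9 is not — no integer solution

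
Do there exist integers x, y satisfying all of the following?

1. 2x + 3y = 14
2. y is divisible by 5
Yes

Take x = 7, y = 0. Substituting into each constraint:
  (1) 2(7) + 3(0) = 14 ✓
  (2) 0 = 5 × 0, remainder 0 ✓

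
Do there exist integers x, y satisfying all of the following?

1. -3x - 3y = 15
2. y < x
Yes

Take x = -2, y = -3. Substituting into each constraint:
  (1) -3(-2) - 3(-3) = 15 ✓
  (2) -3 < -2 ✓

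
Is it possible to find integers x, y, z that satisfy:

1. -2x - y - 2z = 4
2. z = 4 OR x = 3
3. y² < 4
Yes

Take x = -6, y = 0, z = 4. Substituting into each constraint:
  (1) -2(-6) + 0 - 2(4) = 4 ✓
  (2) z = 4, target 4 ✓ (first branch holds)
  (3) y² = (0)² = 0, and 0 < 4 ✓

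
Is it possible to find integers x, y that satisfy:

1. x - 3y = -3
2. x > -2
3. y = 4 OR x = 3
Yes

Take x = 3, y = 2. Substituting into each constraint:
  (1) 3 - 3(2) = -3 ✓
  (2) 3 > -2 ✓
  (3) x = 3, target 3 ✓ (second branch holds)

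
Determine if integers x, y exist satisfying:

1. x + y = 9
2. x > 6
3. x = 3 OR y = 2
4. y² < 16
Yes

Take x = 7, y = 2. Substituting into each constraint:
  (1) 7 + 2 = 9 ✓
  (2) 7 > 6 ✓
  (3) y = 2, target 2 ✓ (second branch holds)
  (4) y² = (2)² = 4, and 4 < 16 ✓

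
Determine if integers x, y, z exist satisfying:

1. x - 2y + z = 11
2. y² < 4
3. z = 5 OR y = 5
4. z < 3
No

A contradictory subset is {y² < 4, z = 5 OR y = 5, z < 3}. No integer assignment can satisfy these jointly:

  - y² < 4: restricts y to |y| ≤ 1
  - z = 5 OR y = 5: forces a choice: either z = 5 or y = 5
  - z < 3: bounds one variable relative to a constant

Split on the disjunction (z = 5 OR y = 5):
  • If z = 5: this contradicts the bound z ≤ 2.
  • If y = 5: this contradicts y² < 4, which requires |y| ≤ 1.
Both branches are infeasible, so the system has no integer solution.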